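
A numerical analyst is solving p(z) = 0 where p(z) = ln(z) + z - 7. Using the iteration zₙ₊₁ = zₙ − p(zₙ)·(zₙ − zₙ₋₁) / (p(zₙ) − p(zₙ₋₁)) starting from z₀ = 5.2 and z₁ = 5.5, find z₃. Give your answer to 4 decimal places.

p(5.2) = -0.151341, p(5.5) = 0.204748
z₂ = 5.500000 − 0.204748·(5.500000 − 5.200000) / (0.204748 − (-0.151341)) = 5.500000 − (0.061424)/(0.356089) = 5.327503
p(5.327503) = 0.000385
z₃ = 5.327503 − 0.000385·(5.327503 − 5.500000) / (0.000385 − 0.204748) = 5.327503 − (-0.000066)/(-0.204363) = 5.327177

5.3272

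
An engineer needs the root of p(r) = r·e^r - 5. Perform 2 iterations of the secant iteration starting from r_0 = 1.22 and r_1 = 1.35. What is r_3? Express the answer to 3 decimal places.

1.327

p(1.22) = -0.86763, p(1.35) = 0.20752
r_2 = 1.35000 − 0.20752·(1.35000 − 1.22000) / (0.20752 − (-0.86763)) = 1.35000 − (0.02698)/(1.07516) = 1.32491
p(1.32491) = -0.01591
r_3 = 1.32491 − (-0.01591)·(1.32491 − 1.35000) / (-0.01591 − 0.20752) = 1.32491 − (0.00040)/(-0.22344) = 1.32669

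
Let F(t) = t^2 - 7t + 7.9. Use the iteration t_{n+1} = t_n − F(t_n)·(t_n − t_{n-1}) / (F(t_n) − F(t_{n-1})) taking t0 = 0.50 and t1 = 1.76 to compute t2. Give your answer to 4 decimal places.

F(0.50) = 4.650000, F(1.76) = -1.322400
t2 = 1.760000 − (-1.322400)·(1.760000 − 0.500000) / (-1.322400 − 4.650000) = 1.760000 − (-1.666224)/(-5.972400) = 1.481013

1.4810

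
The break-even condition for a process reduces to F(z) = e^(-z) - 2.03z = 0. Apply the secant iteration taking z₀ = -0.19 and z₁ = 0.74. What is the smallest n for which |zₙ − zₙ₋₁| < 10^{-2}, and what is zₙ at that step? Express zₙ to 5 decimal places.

n = 4, zₙ = 0.34788

F(-0.19) = 1.5949496, F(0.74) = -1.0250861
z₂ = 0.7400000 − (-1.0250861)·(0.9300000)/(-2.6200357) = 0.3761385;  |Δ| = 0.3638615
F(0.3761385) = -0.0770540
z₃ = 0.3761385 − (-0.0770540)·(-0.3638615)/(0.9480321) = 0.3465647;  |Δ| = 0.0295739
F(0.3465647) = 0.0035868
z₄ = 0.3465647 − 0.0035868·(-0.0295739)/(0.0806408) = 0.3478801;  |Δ| = 0.0013154
|z₄ − z₃| = 0.0013154 < 10^{-2}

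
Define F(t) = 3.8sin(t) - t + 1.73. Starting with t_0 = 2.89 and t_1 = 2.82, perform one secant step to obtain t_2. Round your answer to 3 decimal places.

F(2.89) = -0.21400, F(2.82) = 0.11110
t_2 = 2.82000 − 0.11110·(2.82000 − 2.89000) / (0.11110 − (-0.21400)) = 2.82000 − (-0.00778)/(0.32510) = 2.84392

2.844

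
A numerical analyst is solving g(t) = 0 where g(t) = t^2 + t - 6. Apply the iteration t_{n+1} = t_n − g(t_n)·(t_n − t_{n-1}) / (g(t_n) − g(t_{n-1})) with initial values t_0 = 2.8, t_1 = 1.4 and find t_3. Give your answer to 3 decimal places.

2.013

g(2.8) = 4.64000, g(1.4) = -2.64000
t_2 = 1.40000 − (-2.64000)·(1.40000 − 2.80000) / (-2.64000 − 4.64000) = 1.40000 − (3.69600)/(-7.28000) = 1.90769
g(1.90769) = -0.45302
t_3 = 1.90769 − (-0.45302)·(1.90769 − 1.40000) / (-0.45302 − (-2.64000)) = 1.90769 − (-0.22999)/(2.18698) = 2.01286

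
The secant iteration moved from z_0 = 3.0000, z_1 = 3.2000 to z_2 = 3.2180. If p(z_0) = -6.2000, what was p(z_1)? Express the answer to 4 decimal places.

The secant line through (3.0000, -6.2000) and (3.2000, p(z_1)) crosses zero at z_2 = 3.2180.
So (3.0000, -6.2000), (3.2000, p(z_1)), (3.2180, 0) are collinear:
p(z_1) = -6.2000 · (3.2000 − 3.2180) / (3.0000 − 3.2180) = -6.2000 · (-0.018000)/(-0.218000) = -0.511927

-0.5119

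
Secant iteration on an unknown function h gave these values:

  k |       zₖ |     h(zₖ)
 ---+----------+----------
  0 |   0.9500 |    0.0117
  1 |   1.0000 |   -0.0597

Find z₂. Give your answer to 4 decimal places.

z₂ = 1.0000 − (-0.0597)·(1.0000 − 0.9500) / (-0.0597 − 0.0117)
   = 1.0000 − (-0.002985)/(-0.071400) = 0.958193

0.9582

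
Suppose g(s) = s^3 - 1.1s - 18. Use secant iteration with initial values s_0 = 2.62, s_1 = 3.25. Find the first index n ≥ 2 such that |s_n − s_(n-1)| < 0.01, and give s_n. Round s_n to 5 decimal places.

n = 4, s_n = 2.76056

g(2.62) = -2.8972720, g(3.25) = 12.7531250
s_2 = 3.2500000 − 12.7531250·(0.6300000)/(15.6503970) = 2.7366284;  |Δ| = 0.5133716
g(2.7366284) = -0.5153109
s_3 = 2.7366284 − (-0.5153109)·(-0.5133716)/(-13.2684359) = 2.7565664;  |Δ| = 0.0199380
g(2.7565664) = -0.0860162
s_4 = 2.7565664 − (-0.0860162)·(0.0199380)/(0.4292947) = 2.7605613;  |Δ| = 0.0039949
|s_4 − s_3| = 0.0039949 < 0.01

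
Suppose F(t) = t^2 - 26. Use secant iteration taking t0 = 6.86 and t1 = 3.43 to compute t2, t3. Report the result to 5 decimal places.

F(6.86) = 21.0596000, F(3.43) = -14.2351000
t2 = 3.4300000 − (-14.2351000)·(3.4300000 − 6.8600000) / (-14.2351000 − 21.0596000) = 3.4300000 − (48.8263930)/(-35.2947000) = 4.8133916
F(4.8133916) = -2.8312609
t3 = 4.8133916 − (-2.8312609)·(4.8133916 − 3.4300000) / (-2.8312609 − (-14.2351000)) = 4.8133916 − (-3.9167427)/(11.4038391) = 5.1568499

4.81339, 5.15685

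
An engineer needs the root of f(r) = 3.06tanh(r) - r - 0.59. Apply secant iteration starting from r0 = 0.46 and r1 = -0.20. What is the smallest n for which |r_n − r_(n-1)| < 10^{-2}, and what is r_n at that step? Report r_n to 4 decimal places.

n = 4, r_n = 0.2992

f(0.46) = 0.266058, f(-0.20) = -0.993968
r2 = -0.200000 − (-0.993968)·(-0.660000)/(-1.260026) = 0.320639;  |Δ| = 0.520639
f(0.320639) = 0.038220
r3 = 0.320639 − 0.038220·(0.520639)/(1.032189) = 0.301361;  |Δ| = 0.019279
f(0.301361) = 0.003865
r4 = 0.301361 − 0.003865·(-0.019279)/(-0.034355) = 0.299192;  |Δ| = 0.002169
|r4 − r3| = 0.002169 < 10^{-2}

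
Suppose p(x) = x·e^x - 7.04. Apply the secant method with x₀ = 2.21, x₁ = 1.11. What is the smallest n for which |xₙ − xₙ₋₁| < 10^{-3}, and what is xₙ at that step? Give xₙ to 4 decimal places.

p(2.21) = 13.105733, p(1.11) = -3.671862
x₂ = 1.110000 − (-3.671862)·(-1.100000)/(-16.777595) = 1.350741;  |Δ| = 0.240741
p(1.350741) = -1.825758
x₃ = 1.350741 − (-1.825758)·(0.240741)/(1.846104) = 1.588828;  |Δ| = 0.238087
p(1.588828) = 0.742089
x₄ = 1.588828 − 0.742089·(0.238087)/(2.567847) = 1.520023;  |Δ| = 0.068806
p(1.520023) = -0.089958
x₅ = 1.520023 − (-0.089958)·(-0.068806)/(-0.832046) = 1.527462;  |Δ| = 0.007439
p(1.527462) = -0.003796
x₆ = 1.527462 − (-0.003796)·(0.007439)/(0.086161) = 1.527789;  |Δ| = 0.000328
|x₆ − x₅| = 0.000328 < 10^{-3}

n = 6, xₙ = 1.5278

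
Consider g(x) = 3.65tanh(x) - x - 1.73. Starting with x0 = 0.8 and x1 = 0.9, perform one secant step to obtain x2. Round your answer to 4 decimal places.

g(0.8) = -0.106266, g(0.9) = -0.015513
x2 = 0.900000 − (-0.015513)·(0.900000 − 0.800000) / (-0.015513 − (-0.106266)) = 0.900000 − (-0.001551)/(0.090753) = 0.917093

0.9171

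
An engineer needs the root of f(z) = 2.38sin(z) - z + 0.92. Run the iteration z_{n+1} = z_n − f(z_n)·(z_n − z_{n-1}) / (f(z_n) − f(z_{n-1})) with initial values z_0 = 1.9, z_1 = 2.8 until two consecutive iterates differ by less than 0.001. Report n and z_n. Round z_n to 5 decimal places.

n = 5, z_n = 2.44572

f(1.9) = 1.2721942, f(2.8) = -1.0827282
z_2 = 2.8000000 − (-1.0827282)·(0.9000000)/(-2.3549224) = 2.3862049;  |Δ| = 0.4137951
f(2.3862049) = 0.1654541
z_3 = 2.3862049 − 0.1654541·(-0.4137951)/(1.2481823) = 2.4410559;  |Δ| = 0.0548510
f(2.4410559) = 0.0131589
z_4 = 2.4410559 − 0.0131589·(0.0548510)/(-0.1522952) = 2.4457953;  |Δ| = 0.0047394
f(2.4457953) = -0.0002209
z_5 = 2.4457953 − (-0.0002209)·(0.0047394)/(-0.0133798) = 2.4457171;  |Δ| = 0.0000782
|z_5 − z_4| = 0.0000782 < 0.001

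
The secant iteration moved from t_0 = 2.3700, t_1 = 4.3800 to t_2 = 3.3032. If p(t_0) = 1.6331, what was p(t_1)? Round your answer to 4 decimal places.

-1.8844

The secant line through (2.3700, 1.6331) and (4.3800, p(t_1)) crosses zero at t_2 = 3.3032.
So (2.3700, 1.6331), (4.3800, p(t_1)), (3.3032, 0) are collinear:
p(t_1) = 1.6331 · (4.3800 − 3.3032) / (2.3700 − 3.3032) = 1.6331 · (1.076800)/(-0.933200) = -1.884400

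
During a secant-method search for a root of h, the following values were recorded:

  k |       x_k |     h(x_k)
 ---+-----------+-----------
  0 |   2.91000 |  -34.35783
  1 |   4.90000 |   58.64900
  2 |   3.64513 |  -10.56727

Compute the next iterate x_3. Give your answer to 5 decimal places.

3.83671

x_3 = 3.64513 − (-10.56727)·(3.64513 − 4.90000) / (-10.56727 − 58.64900)
   = 3.64513 − (13.2605501)/(-69.2162700) = 3.8367114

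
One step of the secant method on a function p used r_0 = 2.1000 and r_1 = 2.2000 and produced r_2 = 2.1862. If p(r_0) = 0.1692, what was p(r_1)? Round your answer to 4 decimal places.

The secant line through (2.1000, 0.1692) and (2.2000, p(r_1)) crosses zero at r_2 = 2.1862.
So (2.1000, 0.1692), (2.2000, p(r_1)), (2.1862, 0) are collinear:
p(r_1) = 0.1692 · (2.2000 − 2.1862) / (2.1000 − 2.1862) = 0.1692 · (0.013800)/(-0.086200) = -0.027088

-0.0271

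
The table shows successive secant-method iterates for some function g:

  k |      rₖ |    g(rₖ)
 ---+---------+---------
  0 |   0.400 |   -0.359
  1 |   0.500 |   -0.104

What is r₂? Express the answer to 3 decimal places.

0.541

r₂ = 0.500 − (-0.104)·(0.500 − 0.400) / (-0.104 − (-0.359))
   = 0.500 − (-0.01040)/(0.25500) = 0.54078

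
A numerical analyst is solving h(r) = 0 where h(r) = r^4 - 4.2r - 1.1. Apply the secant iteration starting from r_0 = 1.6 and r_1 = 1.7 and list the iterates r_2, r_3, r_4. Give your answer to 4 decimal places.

1.6919, 1.6927, 1.6927

h(1.6) = -1.266400, h(1.7) = 0.112100
r_2 = 1.700000 − 0.112100·(1.700000 − 1.600000) / (0.112100 − (-1.266400)) = 1.700000 − (0.011210)/(1.378500) = 1.691868
h(1.691868) = -0.012413
r_3 = 1.691868 − (-0.012413)·(1.691868 − 1.700000) / (-0.012413 − 0.112100) = 1.691868 − (0.000101)/(-0.124513) = 1.692679
h(1.692679) = -0.000102
r_4 = 1.692679 − (-0.000102)·(1.692679 − 1.691868) / (-0.000102 − (-0.012413)) = 1.692679 − (0.000000)/(0.012311) = 1.692685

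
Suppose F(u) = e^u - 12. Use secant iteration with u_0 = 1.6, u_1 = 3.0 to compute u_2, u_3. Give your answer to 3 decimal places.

F(1.6) = -7.04697, F(3.0) = 8.08554
u_2 = 3.00000 − 8.08554·(3.00000 − 1.60000) / (8.08554 − (-7.04697)) = 3.00000 − (11.31975)/(15.13250) = 2.25196
F(2.25196) = -2.49367
u_3 = 2.25196 − (-2.49367)·(2.25196 − 3.00000) / (-2.49367 − 8.08554) = 2.25196 − (1.86537)/(-10.57921) = 2.42828

2.252, 2.428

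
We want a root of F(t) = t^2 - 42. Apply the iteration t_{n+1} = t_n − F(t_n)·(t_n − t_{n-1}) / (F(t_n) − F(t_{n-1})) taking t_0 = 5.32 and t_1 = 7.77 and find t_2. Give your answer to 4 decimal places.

6.3664

F(5.32) = -13.697600, F(7.77) = 18.372900
t_2 = 7.770000 − 18.372900·(7.770000 − 5.320000) / (18.372900 − (-13.697600)) = 7.770000 − (45.013605)/(32.070500) = 6.366417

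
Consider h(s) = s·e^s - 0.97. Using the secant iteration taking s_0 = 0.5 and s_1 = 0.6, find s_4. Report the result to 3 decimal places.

0.556

h(0.5) = -0.14564, h(0.6) = 0.12327
s_2 = 0.60000 − 0.12327·(0.60000 − 0.50000) / (0.12327 − (-0.14564)) = 0.60000 − (0.01233)/(0.26891) = 0.55416
h(0.55416) = -0.00550
s_3 = 0.55416 − (-0.00550)·(0.55416 − 0.60000) / (-0.00550 − 0.12327) = 0.55416 − (0.00025)/(-0.12877) = 0.55612
h(0.55612) = -0.00020
s_4 = 0.55612 − (-0.00020)·(0.55612 − 0.55416) / (-0.00020 − (-0.00550)) = 0.55612 − (0.00000)/(0.00530) = 0.55619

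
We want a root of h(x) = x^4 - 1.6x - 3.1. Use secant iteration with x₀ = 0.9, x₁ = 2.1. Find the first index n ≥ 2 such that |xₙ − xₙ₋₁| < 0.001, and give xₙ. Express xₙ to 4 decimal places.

h(0.9) = -3.883900, h(2.1) = 12.988100
x₂ = 2.100000 − 12.988100·(1.200000)/(16.872000) = 1.176238;  |Δ| = 0.923762
h(1.176238) = -3.067812
x₃ = 1.176238 − (-3.067812)·(-0.923762)/(-16.055912) = 1.352741;  |Δ| = 0.176504
h(1.352741) = -1.915819
x₄ = 1.352741 − (-1.915819)·(0.176504)/(1.151993) = 1.646275;  |Δ| = 0.293534
h(1.646275) = 1.611268
x₅ = 1.646275 − 1.611268·(0.293534)/(3.527087) = 1.512181;  |Δ| = 0.134094
h(1.512181) = -0.290530
x₆ = 1.512181 − (-0.290530)·(-0.134094)/(-1.901798) = 1.532666;  |Δ| = 0.020485
h(1.532666) = -0.034156
x₇ = 1.532666 − (-0.034156)·(0.020485)/(0.256374) = 1.535395;  |Δ| = 0.002729
h(1.535395) = 0.000886
x₈ = 1.535395 − 0.000886·(0.002729)/(0.035042) = 1.535326;  |Δ| = 0.000069
|x₈ − x₇| = 0.000069 < 0.001

n = 8, xₙ = 1.5353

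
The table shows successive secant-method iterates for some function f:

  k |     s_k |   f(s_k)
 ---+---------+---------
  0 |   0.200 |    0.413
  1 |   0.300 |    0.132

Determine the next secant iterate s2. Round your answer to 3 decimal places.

0.347

s2 = 0.300 − 0.132·(0.300 − 0.200) / (0.132 − 0.413)
   = 0.300 − (0.01320)/(-0.28100) = 0.34698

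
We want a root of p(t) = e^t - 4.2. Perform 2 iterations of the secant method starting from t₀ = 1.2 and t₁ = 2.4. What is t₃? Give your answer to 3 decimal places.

1.395

p(1.2) = -0.87988, p(2.4) = 6.82318
t₂ = 2.40000 − 6.82318·(2.40000 − 1.20000) / (6.82318 − (-0.87988)) = 2.40000 − (8.18781)/(7.70306) = 1.33707
p(1.33707) = -0.39213
t₃ = 1.33707 − (-0.39213)·(1.33707 − 2.40000) / (-0.39213 − 6.82318) = 1.33707 − (0.41681)/(-7.21531) = 1.39484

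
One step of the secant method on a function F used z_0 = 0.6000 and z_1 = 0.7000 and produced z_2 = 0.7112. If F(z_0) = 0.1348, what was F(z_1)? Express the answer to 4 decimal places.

The secant line through (0.6000, 0.1348) and (0.7000, F(z_1)) crosses zero at z_2 = 0.7112.
So (0.6000, 0.1348), (0.7000, F(z_1)), (0.7112, 0) are collinear:
F(z_1) = 0.1348 · (0.7000 − 0.7112) / (0.6000 − 0.7112) = 0.1348 · (-0.011200)/(-0.111200) = 0.013577

0.0136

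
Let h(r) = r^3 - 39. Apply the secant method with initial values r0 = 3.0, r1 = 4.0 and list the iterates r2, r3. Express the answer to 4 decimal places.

3.3243, 3.3804

h(3.0) = -12.000000, h(4.0) = 25.000000
r2 = 4.000000 − 25.000000·(4.000000 − 3.000000) / (25.000000 − (-12.000000)) = 4.000000 − (25.000000)/(37.000000) = 3.324324
h(3.324324) = -2.262452
r3 = 3.324324 − (-2.262452)·(3.324324 − 4.000000) / (-2.262452 − 25.000000) = 3.324324 − (1.528684)/(-27.262452) = 3.380397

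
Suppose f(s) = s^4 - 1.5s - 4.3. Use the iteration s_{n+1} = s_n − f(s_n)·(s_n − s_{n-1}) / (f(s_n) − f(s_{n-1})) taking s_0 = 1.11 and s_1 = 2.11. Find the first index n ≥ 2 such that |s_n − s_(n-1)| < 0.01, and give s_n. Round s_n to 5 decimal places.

n = 6, s_n = 1.60964

f(1.11) = -4.4469296, f(2.11) = 12.3561944
s_2 = 2.1100000 − 12.3561944·(1.0000000)/(16.8031240) = 1.3746490;  |Δ| = 0.7353510
f(1.3746490) = -2.7911593
s_3 = 1.3746490 − (-2.7911593)·(-0.7353510)/(-15.1473537) = 1.5101500;  |Δ| = 0.1355010
f(1.5101500) = -1.3643030
s_4 = 1.5101500 − (-1.3643030)·(0.1355010)/(1.4268563) = 1.6397107;  |Δ| = 0.1295607
f(1.6397107) = 0.4692784
s_5 = 1.6397107 − 0.4692784·(0.1295607)/(1.8335814) = 1.6065515;  |Δ| = 0.0331592
f(1.6065515) = -0.0482265
s_6 = 1.6065515 − (-0.0482265)·(-0.0331592)/(-0.5175048) = 1.6096416;  |Δ| = 0.0030901
|s_6 − s_5| = 0.0030901 < 0.01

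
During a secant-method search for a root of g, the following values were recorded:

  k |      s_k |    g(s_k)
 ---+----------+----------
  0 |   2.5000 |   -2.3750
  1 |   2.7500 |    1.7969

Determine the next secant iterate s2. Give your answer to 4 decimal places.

s2 = 2.7500 − 1.7969·(2.7500 − 2.5000) / (1.7969 − (-2.3750))
   = 2.7500 − (0.449225)/(4.171900) = 2.642321

2.6423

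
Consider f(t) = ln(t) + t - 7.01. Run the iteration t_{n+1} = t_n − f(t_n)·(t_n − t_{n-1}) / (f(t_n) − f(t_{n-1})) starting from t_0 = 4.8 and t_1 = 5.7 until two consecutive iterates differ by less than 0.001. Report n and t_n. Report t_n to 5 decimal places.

n = 4, t_n = 5.33560

f(4.8) = -0.6413841, f(5.7) = 0.4304662
t_2 = 5.7000000 − 0.4304662·(0.9000000)/(1.0718503) = 5.3385507;  |Δ| = 0.3614493
f(5.3385507) = 0.0035049
t_3 = 5.3385507 − 0.0035049·(-0.3614493)/(-0.4269613) = 5.3355836;  |Δ| = 0.0029671
f(5.3355836) = -0.0000182
t_4 = 5.3355836 − (-0.0000182)·(-0.0029671)/(-0.0035230) = 5.3355989;  |Δ| = 0.0000153
|t_4 − t_3| = 0.0000153 < 0.001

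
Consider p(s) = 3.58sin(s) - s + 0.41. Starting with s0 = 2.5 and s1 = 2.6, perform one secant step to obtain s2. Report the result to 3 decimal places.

p(2.5) = 0.05253, p(2.6) = -0.34451
s2 = 2.60000 − (-0.34451)·(2.60000 − 2.50000) / (-0.34451 − 0.05253) = 2.60000 − (-0.03445)/(-0.39704) = 2.51323

2.513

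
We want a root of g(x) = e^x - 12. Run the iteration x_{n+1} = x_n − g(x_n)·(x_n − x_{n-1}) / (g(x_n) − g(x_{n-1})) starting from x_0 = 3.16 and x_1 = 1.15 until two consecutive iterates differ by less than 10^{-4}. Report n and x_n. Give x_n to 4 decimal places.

n = 8, x_n = 2.4849

g(3.16) = 11.570596, g(1.15) = -8.841807
x_2 = 1.150000 − (-8.841807)·(-2.010000)/(-20.412403) = 2.020649;  |Δ| = 0.870649
g(2.020649) = -4.456783
x_3 = 2.020649 − (-4.456783)·(0.870649)/(4.385024) = 2.905545;  |Δ| = 0.884897
g(2.905545) = 6.275207
x_4 = 2.905545 − 6.275207·(0.884897)/(10.731990) = 2.388129;  |Δ| = 0.517417
g(2.388129) = -1.106909
x_5 = 2.388129 − (-1.106909)·(-0.517417)/(-7.382115) = 2.465713;  |Δ| = 0.077584
g(2.465713) = -0.228132
x_6 = 2.465713 − (-0.228132)·(0.077584)/(0.878776) = 2.485854;  |Δ| = 0.020141
g(2.485854) = 0.011368
x_7 = 2.485854 − 0.011368·(0.020141)/(0.239500) = 2.484898;  |Δ| = 0.000956
g(2.484898) = -0.000109
x_8 = 2.484898 − (-0.000109)·(-0.000956)/(-0.011477) = 2.484907;  |Δ| = 0.000009
|x_8 − x_7| = 0.000009 < 10^{-4}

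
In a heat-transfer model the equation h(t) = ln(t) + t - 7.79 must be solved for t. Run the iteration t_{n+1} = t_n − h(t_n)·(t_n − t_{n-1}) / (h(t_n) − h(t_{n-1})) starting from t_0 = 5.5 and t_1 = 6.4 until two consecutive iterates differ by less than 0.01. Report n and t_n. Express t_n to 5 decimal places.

h(5.5) = -0.5852519, h(6.4) = 0.4662980
t_2 = 6.4000000 − 0.4662980·(0.9000000)/(1.0515499) = 6.0009051;  |Δ| = 0.3990949
h(6.0009051) = 0.0028154
t_3 = 6.0009051 − 0.0028154·(-0.3990949)/(-0.4634826) = 5.9984808;  |Δ| = 0.0024243
|t_3 − t_2| = 0.0024243 < 0.01

n = 3, t_n = 5.99848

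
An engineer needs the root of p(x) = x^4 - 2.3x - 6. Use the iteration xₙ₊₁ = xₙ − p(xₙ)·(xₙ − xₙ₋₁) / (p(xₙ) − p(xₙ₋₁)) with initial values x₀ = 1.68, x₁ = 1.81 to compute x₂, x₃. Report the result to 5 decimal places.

p(1.68) = -1.8980582, p(1.81) = 0.5698312
x₂ = 1.8100000 − 0.5698312·(1.8100000 − 1.6800000) / (0.5698312 − (-1.8980582)) = 1.8100000 − (0.0740781)/(2.4678895) = 1.7799832
p(1.7799832) = -0.0555811
x₃ = 1.7799832 − (-0.0555811)·(1.7799832 − 1.8100000) / (-0.0555811 − 0.5698312) = 1.7799832 − (0.0016684)/(-0.6254123) = 1.7826509

1.77998, 1.78265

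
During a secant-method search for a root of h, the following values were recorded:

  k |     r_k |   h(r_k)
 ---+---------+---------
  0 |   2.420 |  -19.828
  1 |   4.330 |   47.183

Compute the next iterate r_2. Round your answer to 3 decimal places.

r_2 = 4.330 − 47.183·(4.330 − 2.420) / (47.183 − (-19.828))
   = 4.330 − (90.11953)/(67.01100) = 2.98515

2.985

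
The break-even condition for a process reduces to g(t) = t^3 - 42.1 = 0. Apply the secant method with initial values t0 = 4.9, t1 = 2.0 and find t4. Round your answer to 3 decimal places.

3.412

g(4.9) = 75.54900, g(2.0) = -34.10000
t2 = 2.00000 − (-34.10000)·(2.00000 − 4.90000) / (-34.10000 − 75.54900) = 2.00000 − (98.89000)/(-109.64900) = 2.90188
g(2.90188) = -17.66359
t3 = 2.90188 − (-17.66359)·(2.90188 − 2.00000) / (-17.66359 − (-34.10000)) = 2.90188 − (-15.93040)/(16.43641) = 3.87109
g(3.87109) = 15.90969
t4 = 3.87109 − 15.90969·(3.87109 − 2.90188) / (15.90969 − (-17.66359)) = 3.87109 − (15.41990)/(33.57328) = 3.41180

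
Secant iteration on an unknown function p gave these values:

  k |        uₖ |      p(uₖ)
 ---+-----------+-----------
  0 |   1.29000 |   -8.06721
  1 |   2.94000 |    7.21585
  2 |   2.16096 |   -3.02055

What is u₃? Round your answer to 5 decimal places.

2.39084

u₃ = 2.16096 − (-3.02055)·(2.16096 − 2.94000) / (-3.02055 − 7.21585)
   = 2.16096 − (2.3531293)/(-10.2364000) = 2.3908386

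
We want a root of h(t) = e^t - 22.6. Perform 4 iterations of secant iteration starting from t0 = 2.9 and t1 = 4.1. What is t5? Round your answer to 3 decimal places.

3.118

h(2.9) = -4.42585, h(4.1) = 37.74029
t2 = 4.10000 − 37.74029·(4.10000 − 2.90000) / (37.74029 − (-4.42585)) = 4.10000 − (45.28835)/(42.16614) = 3.02595
h(3.02595) = -1.98632
t3 = 3.02595 − (-1.98632)·(3.02595 − 4.10000) / (-1.98632 − 37.74029) = 3.02595 − (2.13340)/(-39.72661) = 3.07966
h(3.07966) = -0.84906
t4 = 3.07966 − (-0.84906)·(3.07966 − 3.02595) / (-0.84906 − (-1.98632)) = 3.07966 − (-0.04560)/(1.13726) = 3.11975
h(3.11975) = 0.04072
t5 = 3.11975 − 0.04072·(3.11975 − 3.07966) / (0.04072 − (-0.84906)) = 3.11975 − (0.00163)/(0.88978) = 3.11792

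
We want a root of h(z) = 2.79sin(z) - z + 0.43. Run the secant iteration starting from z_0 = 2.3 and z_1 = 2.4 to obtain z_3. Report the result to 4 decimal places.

h(2.3) = 0.210518, h(2.4) = -0.085458
z_2 = 2.400000 − (-0.085458)·(2.400000 − 2.300000) / (-0.085458 − 0.210518) = 2.400000 − (-0.008546)/(-0.295975) = 2.371127
h(2.371127) = 0.002024
z_3 = 2.371127 − 0.002024·(2.371127 − 2.400000) / (0.002024 − (-0.085458)) = 2.371127 − (-0.000058)/(0.087481) = 2.371795

2.3718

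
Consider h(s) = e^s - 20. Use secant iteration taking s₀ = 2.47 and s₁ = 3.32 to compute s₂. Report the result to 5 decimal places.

h(2.47) = -8.1775531, h(3.32) = 7.6603506
s₂ = 3.3200000 − 7.6603506·(3.3200000 − 2.4700000) / (7.6603506 − (-8.1775531)) = 3.3200000 − (6.5112980)/(15.8379037) = 2.9088788

2.90888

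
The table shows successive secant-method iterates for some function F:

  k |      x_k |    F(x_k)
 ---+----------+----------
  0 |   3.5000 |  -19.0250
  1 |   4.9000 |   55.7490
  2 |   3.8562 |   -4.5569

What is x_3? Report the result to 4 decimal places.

x_3 = 3.8562 − (-4.5569)·(3.8562 − 4.9000) / (-4.5569 − 55.7490)
   = 3.8562 − (4.756492)/(-60.305900) = 3.935073

3.9351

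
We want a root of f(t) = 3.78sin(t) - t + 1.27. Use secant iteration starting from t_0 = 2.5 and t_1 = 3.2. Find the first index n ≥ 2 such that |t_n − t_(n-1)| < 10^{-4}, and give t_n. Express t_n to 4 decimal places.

f(2.5) = 1.032225, f(3.2) = -2.150654
t_2 = 3.200000 − (-2.150654)·(0.700000)/(-3.182879) = 2.727014;  |Δ| = 0.472986
f(2.727014) = 0.065587
t_3 = 2.727014 − 0.065587·(-0.472986)/(2.216242) = 2.741011;  |Δ| = 0.013998
f(2.741011) = 0.003014
t_4 = 2.741011 − 0.003014·(0.013998)/(-0.062574) = 2.741685;  |Δ| = 0.000674
f(2.741685) = -0.000007
t_5 = 2.741685 − (-0.000007)·(0.000674)/(-0.003021) = 2.741684;  |Δ| = 0.000002
|t_5 − t_4| = 0.000002 < 10^{-4}

n = 5, t_n = 2.7417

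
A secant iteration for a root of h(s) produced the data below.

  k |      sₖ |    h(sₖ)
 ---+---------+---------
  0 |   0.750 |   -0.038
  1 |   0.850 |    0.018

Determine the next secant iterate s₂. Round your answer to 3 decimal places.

s₂ = 0.850 − 0.018·(0.850 − 0.750) / (0.018 − (-0.038))
   = 0.850 − (0.00180)/(0.05600) = 0.81786

0.818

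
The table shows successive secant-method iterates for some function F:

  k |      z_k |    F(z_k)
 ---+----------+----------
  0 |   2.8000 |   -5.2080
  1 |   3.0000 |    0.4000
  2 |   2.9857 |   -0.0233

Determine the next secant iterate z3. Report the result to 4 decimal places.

z3 = 2.9857 − (-0.0233)·(2.9857 − 3.0000) / (-0.0233 − 0.4000)
   = 2.9857 − (0.000333)/(-0.423300) = 2.986487

2.9865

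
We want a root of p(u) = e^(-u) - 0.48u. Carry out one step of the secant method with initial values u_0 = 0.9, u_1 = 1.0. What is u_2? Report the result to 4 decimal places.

p(0.9) = -0.025430, p(1.0) = -0.112121
u_2 = 1.000000 − (-0.112121)·(1.000000 − 0.900000) / (-0.112121 − (-0.025430)) = 1.000000 − (-0.011212)/(-0.086690) = 0.870665

0.8707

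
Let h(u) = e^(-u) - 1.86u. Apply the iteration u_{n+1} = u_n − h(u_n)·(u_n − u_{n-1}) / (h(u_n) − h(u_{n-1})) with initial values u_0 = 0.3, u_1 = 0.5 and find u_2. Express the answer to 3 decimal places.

0.372

h(0.3) = 0.18282, h(0.5) = -0.32347
u_2 = 0.50000 − (-0.32347)·(0.50000 − 0.30000) / (-0.32347 − 0.18282) = 0.50000 − (-0.06469)/(-0.50629) = 0.37222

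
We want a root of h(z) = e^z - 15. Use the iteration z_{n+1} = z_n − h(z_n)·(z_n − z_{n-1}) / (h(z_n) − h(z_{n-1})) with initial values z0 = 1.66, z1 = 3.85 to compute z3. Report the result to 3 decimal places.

h(1.66) = -9.74069, h(3.85) = 31.99306
z2 = 3.85000 − 31.99306·(3.85000 − 1.66000) / (31.99306 − (-9.74069)) = 3.85000 − (70.06481)/(41.73375) = 2.17115
h(2.17115) = -6.23166
z3 = 2.17115 − (-6.23166)·(2.17115 − 3.85000) / (-6.23166 − 31.99306) = 2.17115 − (10.46204)/(-38.22472) = 2.44485

2.445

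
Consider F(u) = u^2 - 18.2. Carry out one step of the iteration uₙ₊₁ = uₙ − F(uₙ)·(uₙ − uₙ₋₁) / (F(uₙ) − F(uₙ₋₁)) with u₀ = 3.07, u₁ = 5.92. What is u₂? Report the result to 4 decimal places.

4.0461

F(3.07) = -8.775100, F(5.92) = 16.846400
u₂ = 5.920000 − 16.846400·(5.920000 − 3.070000) / (16.846400 − (-8.775100)) = 5.920000 − (48.012240)/(25.621500) = 4.046096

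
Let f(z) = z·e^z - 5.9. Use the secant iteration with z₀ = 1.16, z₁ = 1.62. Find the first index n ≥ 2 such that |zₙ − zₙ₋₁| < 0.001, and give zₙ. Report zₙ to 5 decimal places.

f(1.16) = -2.1996774, f(1.62) = 2.2860063
z₂ = 1.6200000 − 2.2860063·(0.4600000)/(4.4856837) = 1.3855736;  |Δ| = 0.2344264
f(1.3855736) = -0.3616993
z₃ = 1.3855736 − (-0.3616993)·(-0.2344264)/(-2.6477056) = 1.4175982;  |Δ| = 0.0320247
f(1.4175982) = -0.0492945
z₄ = 1.4175982 − (-0.0492945)·(0.0320247)/(0.3124048) = 1.4226514;  |Δ| = 0.0050532
f(1.4226514) = 0.0013062
z₅ = 1.4226514 − 0.0013062·(0.0050532)/(0.0506006) = 1.4225210;  |Δ| = 0.0001304
|z₅ − z₄| = 0.0001304 < 0.001

n = 5, zₙ = 1.42252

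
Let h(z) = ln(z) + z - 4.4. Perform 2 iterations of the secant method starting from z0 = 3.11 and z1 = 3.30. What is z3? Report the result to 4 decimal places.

h(3.11) = -0.155377, h(3.30) = 0.093922
z2 = 3.300000 − 0.093922·(3.300000 − 3.110000) / (0.093922 − (-0.155377)) = 3.300000 − (0.017845)/(0.249300) = 3.228418
h(3.228418) = 0.000411
z3 = 3.228418 − 0.000411·(3.228418 − 3.300000) / (0.000411 − 0.093922) = 3.228418 − (-0.000029)/(-0.093512) = 3.228104

3.2281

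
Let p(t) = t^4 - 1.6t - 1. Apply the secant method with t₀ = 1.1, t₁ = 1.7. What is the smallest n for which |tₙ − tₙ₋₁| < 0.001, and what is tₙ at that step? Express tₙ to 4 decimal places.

n = 6, tₙ = 1.3299

p(1.1) = -1.295900, p(1.7) = 4.632100
t₂ = 1.700000 − 4.632100·(0.600000)/(5.928000) = 1.231164;  |Δ| = 0.468836
p(1.231164) = -0.672320
t₃ = 1.231164 − (-0.672320)·(-0.468836)/(-5.304420) = 1.290588;  |Δ| = 0.059424
p(1.290588) = -0.290663
t₄ = 1.290588 − (-0.290663)·(0.059424)/(0.381657) = 1.335843;  |Δ| = 0.045256
p(1.335843) = 0.047011
t₅ = 1.335843 − 0.047011·(0.045256)/(0.337674) = 1.329543;  |Δ| = 0.006301
p(1.329543) = -0.002561
t₆ = 1.329543 − (-0.002561)·(-0.006301)/(-0.049572) = 1.329868;  |Δ| = 0.000325
|t₆ − t₅| = 0.000325 < 0.001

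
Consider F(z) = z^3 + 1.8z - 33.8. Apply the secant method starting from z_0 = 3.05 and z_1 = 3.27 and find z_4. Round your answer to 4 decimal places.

3.0479

F(3.05) = 0.062625, F(3.27) = 7.051783
z_2 = 3.270000 − 7.051783·(3.270000 − 3.050000) / (7.051783 − 0.062625) = 3.270000 − (1.551392)/(6.989158) = 3.048029
F(3.048029) = 0.004099
z_3 = 3.048029 − 0.004099·(3.048029 − 3.270000) / (0.004099 − 7.051783) = 3.048029 − (-0.000910)/(-7.047684) = 3.047900
F(3.047900) = 0.000269
z_4 = 3.047900 − 0.000269·(3.047900 − 3.048029) / (0.000269 − 0.004099) = 3.047900 − (0.000000)/(-0.003831) = 3.047891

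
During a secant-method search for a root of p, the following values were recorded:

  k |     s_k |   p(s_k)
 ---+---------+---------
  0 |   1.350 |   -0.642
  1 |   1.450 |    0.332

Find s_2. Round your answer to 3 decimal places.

s_2 = 1.450 − 0.332·(1.450 − 1.350) / (0.332 − (-0.642))
   = 1.450 − (0.03320)/(0.97400) = 1.41591

1.416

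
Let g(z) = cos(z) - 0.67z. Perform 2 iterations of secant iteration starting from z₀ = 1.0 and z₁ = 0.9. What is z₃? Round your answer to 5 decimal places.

g(1.0) = -0.1296977, g(0.9) = 0.0186100
z₂ = 0.9000000 − 0.0186100·(0.9000000 − 1.0000000) / (0.0186100 − (-0.1296977)) = 0.9000000 − (-0.0018610)/(0.1483077) = 0.9125482
g(0.9125482) = 0.0003246
z₃ = 0.9125482 − 0.0003246·(0.9125482 − 0.9000000) / (0.0003246 − 0.0186100) = 0.9125482 − (0.0000041)/(-0.0182853) = 0.9127710

0.91277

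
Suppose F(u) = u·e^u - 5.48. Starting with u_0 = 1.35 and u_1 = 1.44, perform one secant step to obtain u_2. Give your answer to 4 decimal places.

F(1.35) = -0.272476, F(1.44) = 0.597802
u_2 = 1.440000 − 0.597802·(1.440000 − 1.350000) / (0.597802 − (-0.272476)) = 1.440000 − (0.053802)/(0.870278) = 1.378178

1.3782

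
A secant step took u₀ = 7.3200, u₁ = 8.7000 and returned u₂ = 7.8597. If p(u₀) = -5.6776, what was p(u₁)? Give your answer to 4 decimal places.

The secant line through (7.3200, -5.6776) and (8.7000, p(u₁)) crosses zero at u₂ = 7.8597.
So (7.3200, -5.6776), (8.7000, p(u₁)), (7.8597, 0) are collinear:
p(u₁) = -5.6776 · (8.7000 − 7.8597) / (7.3200 − 7.8597) = -5.6776 · (0.840300)/(-0.539700) = 8.839887

8.8399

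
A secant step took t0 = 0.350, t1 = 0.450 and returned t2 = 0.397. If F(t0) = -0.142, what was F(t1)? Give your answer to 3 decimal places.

0.160

The secant line through (0.350, -0.142) and (0.450, F(t1)) crosses zero at t2 = 0.397.
So (0.350, -0.142), (0.450, F(t1)), (0.397, 0) are collinear:
F(t1) = -0.142 · (0.450 − 0.397) / (0.350 − 0.397) = -0.142 · (0.05300)/(-0.04700) = 0.16013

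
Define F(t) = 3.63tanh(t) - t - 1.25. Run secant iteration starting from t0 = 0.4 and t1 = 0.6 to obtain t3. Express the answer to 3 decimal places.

F(0.4) = -0.27079, F(0.6) = 0.09949
t2 = 0.60000 − 0.09949·(0.60000 − 0.40000) / (0.09949 − (-0.27079)) = 0.60000 − (0.01990)/(0.37028) = 0.54626
F(0.54626) = 0.01044
t3 = 0.54626 − 0.01044·(0.54626 − 0.60000) / (0.01044 − 0.09949) = 0.54626 − (-0.00056)/(-0.08905) = 0.53996

0.540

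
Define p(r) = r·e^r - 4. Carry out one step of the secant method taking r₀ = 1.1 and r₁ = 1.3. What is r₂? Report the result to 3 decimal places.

1.195

p(1.1) = -0.69542, p(1.3) = 0.77009
r₂ = 1.30000 − 0.77009·(1.30000 − 1.10000) / (0.77009 − (-0.69542)) = 1.30000 − (0.15402)/(1.46550) = 1.19490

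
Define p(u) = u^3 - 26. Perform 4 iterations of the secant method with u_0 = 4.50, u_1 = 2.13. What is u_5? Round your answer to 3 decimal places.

2.962

p(4.50) = 65.12500, p(2.13) = -16.33640
u_2 = 2.13000 − (-16.33640)·(2.13000 − 4.50000) / (-16.33640 − 65.12500) = 2.13000 − (38.71728)/(-81.46140) = 2.60528
p(2.60528) = -8.31663
u_3 = 2.60528 − (-8.31663)·(2.60528 − 2.13000) / (-8.31663 − (-16.33640)) = 2.60528 − (-3.95276)/(8.01977) = 3.09816
p(3.09816) = 3.73799
u_4 = 3.09816 − 3.73799·(3.09816 − 2.60528) / (3.73799 − (-8.31663)) = 3.09816 − (1.84237)/(12.05462) = 2.94533
p(2.94533) = -0.44948
u_5 = 2.94533 − (-0.44948)·(2.94533 − 3.09816) / (-0.44948 − 3.73799) = 2.94533 − (0.06870)/(-4.18747) = 2.96173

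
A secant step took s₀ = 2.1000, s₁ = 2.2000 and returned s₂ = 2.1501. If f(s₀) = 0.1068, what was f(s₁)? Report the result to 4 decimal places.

-0.1064

The secant line through (2.1000, 0.1068) and (2.2000, f(s₁)) crosses zero at s₂ = 2.1501.
So (2.1000, 0.1068), (2.2000, f(s₁)), (2.1501, 0) are collinear:
f(s₁) = 0.1068 · (2.2000 − 2.1501) / (2.1000 − 2.1501) = 0.1068 · (0.049900)/(-0.050100) = -0.106374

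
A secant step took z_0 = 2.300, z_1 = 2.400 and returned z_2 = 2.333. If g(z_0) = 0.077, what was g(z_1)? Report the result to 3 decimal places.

-0.156

The secant line through (2.300, 0.077) and (2.400, g(z_1)) crosses zero at z_2 = 2.333.
So (2.300, 0.077), (2.400, g(z_1)), (2.333, 0) are collinear:
g(z_1) = 0.077 · (2.400 − 2.333) / (2.300 − 2.333) = 0.077 · (0.06700)/(-0.03300) = -0.15633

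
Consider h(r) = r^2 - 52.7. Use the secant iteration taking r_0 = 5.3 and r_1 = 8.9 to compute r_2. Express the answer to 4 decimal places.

7.0331

h(5.3) = -24.610000, h(8.9) = 26.510000
r_2 = 8.900000 − 26.510000·(8.900000 − 5.300000) / (26.510000 − (-24.610000)) = 8.900000 − (95.436000)/(51.120000) = 7.033099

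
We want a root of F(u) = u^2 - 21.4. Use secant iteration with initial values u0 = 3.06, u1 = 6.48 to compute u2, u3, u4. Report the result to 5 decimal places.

4.32168, 4.57378, 4.62780

F(3.06) = -12.0364000, F(6.48) = 20.5904000
u2 = 6.4800000 − 20.5904000·(6.4800000 − 3.0600000) / (20.5904000 − (-12.0364000)) = 6.4800000 − (70.4191680)/(32.6268000) = 4.3216771
F(4.3216771) = -2.7231066
u3 = 4.3216771 − (-2.7231066)·(4.3216771 − 6.4800000) / (-2.7231066 − 20.5904000) = 4.3216771 − (5.8773432)/(-23.3135066) = 4.5737775
F(4.5737775) = -0.4805594
u4 = 4.5737775 − (-0.4805594)·(4.5737775 − 4.3216771) / (-0.4805594 − (-2.7231066)) = 4.5737775 − (-0.1211492)/(2.2425473) = 4.6278005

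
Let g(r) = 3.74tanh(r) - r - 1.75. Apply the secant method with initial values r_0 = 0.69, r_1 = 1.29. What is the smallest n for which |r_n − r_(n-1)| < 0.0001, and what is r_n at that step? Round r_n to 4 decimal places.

g(0.69) = -0.203547, g(1.29) = 0.173133
r_2 = 1.290000 − 0.173133·(0.600000)/(0.376681) = 1.014223;  |Δ| = 0.275777
g(1.014223) = 0.106238
r_3 = 1.014223 − 0.106238·(-0.275777)/(-0.066895) = 0.576251;  |Δ| = 0.437971
g(0.576251) = -0.381692
r_4 = 0.576251 − (-0.381692)·(-0.437971)/(-0.487931) = 0.918862;  |Δ| = 0.342611
g(0.918862) = 0.043979
r_5 = 0.918862 − 0.043979·(0.342611)/(0.425672) = 0.883465;  |Δ| = 0.035398
g(0.883465) = 0.015019
r_6 = 0.883465 − 0.015019·(-0.035398)/(-0.028960) = 0.865107;  |Δ| = 0.018358
g(0.865107) = -0.001297
r_7 = 0.865107 − (-0.001297)·(-0.018358)/(-0.016317) = 0.866567;  |Δ| = 0.001460
g(0.866567) = 0.000033
r_8 = 0.866567 − 0.000033·(0.001460)/(0.001330) = 0.866531;  |Δ| = 0.000036
|r_8 − r_7| = 0.000036 < 0.0001

n = 8, r_n = 0.8665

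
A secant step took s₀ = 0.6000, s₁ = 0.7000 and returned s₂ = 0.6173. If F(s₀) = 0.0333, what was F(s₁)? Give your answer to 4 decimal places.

The secant line through (0.6000, 0.0333) and (0.7000, F(s₁)) crosses zero at s₂ = 0.6173.
So (0.6000, 0.0333), (0.7000, F(s₁)), (0.6173, 0) are collinear:
F(s₁) = 0.0333 · (0.7000 − 0.6173) / (0.6000 − 0.6173) = 0.0333 · (0.082700)/(-0.017300) = -0.159186

-0.1592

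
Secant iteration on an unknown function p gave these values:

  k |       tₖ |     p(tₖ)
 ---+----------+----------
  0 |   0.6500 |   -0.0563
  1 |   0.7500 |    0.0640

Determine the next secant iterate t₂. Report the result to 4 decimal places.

t₂ = 0.7500 − 0.0640·(0.7500 − 0.6500) / (0.0640 − (-0.0563))
   = 0.7500 − (0.006400)/(0.120300) = 0.696800

0.6968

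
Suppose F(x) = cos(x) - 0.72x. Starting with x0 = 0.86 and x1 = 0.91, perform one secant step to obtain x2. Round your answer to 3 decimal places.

0.882

F(0.86) = 0.03324, F(0.91) = -0.04145
x2 = 0.91000 − (-0.04145)·(0.91000 − 0.86000) / (-0.04145 − 0.03324) = 0.91000 − (-0.00207)/(-0.07469) = 0.88225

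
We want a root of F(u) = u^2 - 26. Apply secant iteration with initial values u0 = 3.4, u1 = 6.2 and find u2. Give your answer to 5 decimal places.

F(3.4) = -14.4400000, F(6.2) = 12.4400000
u2 = 6.2000000 − 12.4400000·(6.2000000 − 3.4000000) / (12.4400000 − (-14.4400000)) = 6.2000000 − (34.8320000)/(26.8800000) = 4.9041667

4.90417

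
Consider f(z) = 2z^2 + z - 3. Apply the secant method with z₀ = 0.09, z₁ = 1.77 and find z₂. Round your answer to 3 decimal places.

f(0.09) = -2.89380, f(1.77) = 5.03580
z₂ = 1.77000 − 5.03580·(1.77000 − 0.09000) / (5.03580 − (-2.89380)) = 1.77000 − (8.46014)/(7.92960) = 0.70309

0.703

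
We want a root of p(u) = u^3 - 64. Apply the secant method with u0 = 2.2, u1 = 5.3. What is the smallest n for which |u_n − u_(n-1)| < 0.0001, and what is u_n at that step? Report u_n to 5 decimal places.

p(2.2) = -53.3520000, p(5.3) = 84.8770000
u2 = 5.3000000 − 84.8770000·(3.1000000)/(138.2290000) = 3.3965015;  |Δ| = 1.9034985
p(3.3965015) = -24.8172046
u3 = 3.3965015 − (-24.8172046)·(-1.9034985)/(-109.6942046) = 3.8271488;  |Δ| = 0.4306473
p(3.8271488) = -7.9434935
u4 = 3.8271488 − (-7.9434935)·(0.4306473)/(16.8737112) = 4.0298809;  |Δ| = 0.2027322
p(4.0298809) = 1.4450253
u5 = 4.0298809 − 1.4450253·(0.2027322)/(9.3885188) = 3.9986776;  |Δ| = 0.0312033
p(3.9986776) = -0.0634550
u6 = 3.9986776 − (-0.0634550)·(-0.0312033)/(-1.5084803) = 3.9999902;  |Δ| = 0.0013126
p(3.9999902) = -0.0004719
u7 = 3.9999902 − (-0.0004719)·(0.0013126)/(0.0629830) = 4.0000000;  |Δ| = 0.0000098
|u7 − u6| = 0.0000098 < 0.0001

n = 7, u_n = 4.00000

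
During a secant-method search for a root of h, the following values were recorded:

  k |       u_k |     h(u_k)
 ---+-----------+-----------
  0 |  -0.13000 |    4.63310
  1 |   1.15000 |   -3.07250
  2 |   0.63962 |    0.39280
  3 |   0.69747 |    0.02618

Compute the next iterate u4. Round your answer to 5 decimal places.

u4 = 0.69747 − 0.02618·(0.69747 − 0.63962) / (0.02618 − 0.39280)
   = 0.69747 − (0.0015145)/(-0.3666200) = 0.7016010

0.70160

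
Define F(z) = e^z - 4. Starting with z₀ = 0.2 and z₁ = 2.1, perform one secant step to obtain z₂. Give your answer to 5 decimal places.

0.96019

F(0.2) = -2.7785972, F(2.1) = 4.1661699
z₂ = 2.1000000 − 4.1661699·(2.1000000 − 0.2000000) / (4.1661699 − (-2.7785972)) = 2.1000000 − (7.9157228)/(6.9447672) = 0.9601889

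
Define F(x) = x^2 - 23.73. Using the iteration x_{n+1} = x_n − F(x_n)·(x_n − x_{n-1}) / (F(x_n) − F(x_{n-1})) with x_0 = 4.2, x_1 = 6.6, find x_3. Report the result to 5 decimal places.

F(4.2) = -6.0900000, F(6.6) = 19.8300000
x_2 = 6.6000000 − 19.8300000·(6.6000000 − 4.2000000) / (19.8300000 − (-6.0900000)) = 6.6000000 − (47.5920000)/(25.9200000) = 4.7638889
F(4.7638889) = -1.0353627
x_3 = 4.7638889 − (-1.0353627)·(4.7638889 − 6.6000000) / (-1.0353627 − 19.8300000) = 4.7638889 − (1.9010409)/(-20.8653627) = 4.8549988

4.85500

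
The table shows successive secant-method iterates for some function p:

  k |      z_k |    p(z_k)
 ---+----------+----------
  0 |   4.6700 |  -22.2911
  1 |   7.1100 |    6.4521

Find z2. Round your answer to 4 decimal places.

z2 = 7.1100 − 6.4521·(7.1100 − 4.6700) / (6.4521 − (-22.2911))
   = 7.1100 − (15.743124)/(28.743200) = 6.562284

6.5623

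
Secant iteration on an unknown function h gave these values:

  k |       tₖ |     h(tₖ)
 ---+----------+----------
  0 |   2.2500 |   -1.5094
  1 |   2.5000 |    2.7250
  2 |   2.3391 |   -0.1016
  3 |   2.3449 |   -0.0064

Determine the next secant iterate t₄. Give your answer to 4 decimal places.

t₄ = 2.3449 − (-0.0064)·(2.3449 − 2.3391) / (-0.0064 − (-0.1016))
   = 2.3449 − (-0.000037)/(0.095200) = 2.345290

2.3453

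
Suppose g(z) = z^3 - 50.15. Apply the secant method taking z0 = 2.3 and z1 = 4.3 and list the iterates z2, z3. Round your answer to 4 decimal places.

g(2.3) = -37.983000, g(4.3) = 29.357000
z2 = 4.300000 − 29.357000·(4.300000 − 2.300000) / (29.357000 − (-37.983000)) = 4.300000 − (58.714000)/(67.340000) = 3.428096
g(3.428096) = -9.863549
z3 = 3.428096 − (-9.863549)·(3.428096 − 4.300000) / (-9.863549 − 29.357000) = 3.428096 − (8.600065)/(-39.220549) = 3.647371

3.4281, 3.6474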